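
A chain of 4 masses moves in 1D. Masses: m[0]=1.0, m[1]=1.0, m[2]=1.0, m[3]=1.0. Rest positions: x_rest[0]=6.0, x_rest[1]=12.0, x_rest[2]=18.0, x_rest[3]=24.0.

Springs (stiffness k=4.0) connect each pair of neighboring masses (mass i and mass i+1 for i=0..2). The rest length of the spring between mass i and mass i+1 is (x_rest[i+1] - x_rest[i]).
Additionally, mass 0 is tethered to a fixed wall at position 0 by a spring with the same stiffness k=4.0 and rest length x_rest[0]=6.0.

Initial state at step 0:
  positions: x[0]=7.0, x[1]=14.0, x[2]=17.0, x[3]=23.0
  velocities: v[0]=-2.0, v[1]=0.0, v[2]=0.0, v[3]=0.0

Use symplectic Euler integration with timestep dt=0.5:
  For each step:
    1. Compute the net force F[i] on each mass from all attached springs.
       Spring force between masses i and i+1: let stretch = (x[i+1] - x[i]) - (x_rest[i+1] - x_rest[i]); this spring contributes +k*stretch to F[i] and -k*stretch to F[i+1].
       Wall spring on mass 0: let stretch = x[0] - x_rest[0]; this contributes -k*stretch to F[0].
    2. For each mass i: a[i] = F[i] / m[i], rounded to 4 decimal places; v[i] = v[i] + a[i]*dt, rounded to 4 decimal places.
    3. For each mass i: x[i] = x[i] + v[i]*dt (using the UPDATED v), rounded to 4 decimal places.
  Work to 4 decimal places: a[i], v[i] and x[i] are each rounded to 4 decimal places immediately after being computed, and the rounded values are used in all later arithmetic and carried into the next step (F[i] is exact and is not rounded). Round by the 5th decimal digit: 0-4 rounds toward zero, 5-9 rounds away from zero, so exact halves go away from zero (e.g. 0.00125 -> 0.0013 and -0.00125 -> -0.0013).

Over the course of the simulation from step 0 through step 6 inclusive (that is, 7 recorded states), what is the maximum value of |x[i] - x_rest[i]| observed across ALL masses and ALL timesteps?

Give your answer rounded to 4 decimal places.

Answer: 3.0000

Derivation:
Step 0: x=[7.0000 14.0000 17.0000 23.0000] v=[-2.0000 0.0000 0.0000 0.0000]
Step 1: x=[6.0000 10.0000 20.0000 23.0000] v=[-2.0000 -8.0000 6.0000 0.0000]
Step 2: x=[3.0000 12.0000 16.0000 26.0000] v=[-6.0000 4.0000 -8.0000 6.0000]
Step 3: x=[6.0000 9.0000 18.0000 25.0000] v=[6.0000 -6.0000 4.0000 -2.0000]
Step 4: x=[6.0000 12.0000 18.0000 23.0000] v=[0.0000 6.0000 0.0000 -4.0000]
Step 5: x=[6.0000 15.0000 17.0000 22.0000] v=[0.0000 6.0000 -2.0000 -2.0000]
Step 6: x=[9.0000 11.0000 19.0000 22.0000] v=[6.0000 -8.0000 4.0000 0.0000]
Max displacement = 3.0000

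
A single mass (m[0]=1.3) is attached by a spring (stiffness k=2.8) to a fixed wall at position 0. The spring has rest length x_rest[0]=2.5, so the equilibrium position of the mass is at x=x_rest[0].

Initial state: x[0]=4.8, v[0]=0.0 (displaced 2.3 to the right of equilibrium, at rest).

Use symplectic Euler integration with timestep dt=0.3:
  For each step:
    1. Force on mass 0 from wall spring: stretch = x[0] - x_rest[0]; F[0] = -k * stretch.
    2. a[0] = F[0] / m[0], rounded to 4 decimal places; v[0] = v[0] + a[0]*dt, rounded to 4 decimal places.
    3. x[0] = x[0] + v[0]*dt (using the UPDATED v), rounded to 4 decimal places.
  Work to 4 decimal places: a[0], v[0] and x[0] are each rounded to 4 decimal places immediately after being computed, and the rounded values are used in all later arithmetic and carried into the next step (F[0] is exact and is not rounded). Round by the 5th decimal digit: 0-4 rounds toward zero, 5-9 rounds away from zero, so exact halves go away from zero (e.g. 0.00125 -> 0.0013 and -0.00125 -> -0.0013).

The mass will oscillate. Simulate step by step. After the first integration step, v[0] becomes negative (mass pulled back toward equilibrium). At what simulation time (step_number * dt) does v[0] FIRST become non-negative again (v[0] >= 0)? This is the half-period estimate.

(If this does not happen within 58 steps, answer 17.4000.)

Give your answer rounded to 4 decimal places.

Step 0: x=[4.8000] v=[0.0000]
Step 1: x=[4.3542] v=[-1.4861]
Step 2: x=[3.5489] v=[-2.6842]
Step 3: x=[2.5403] v=[-3.3620]
Step 4: x=[1.5239] v=[-3.3880]
Step 5: x=[0.6967] v=[-2.7573]
Step 6: x=[0.2191] v=[-1.5921]
Step 7: x=[0.1836] v=[-0.1183]
Step 8: x=[0.5972] v=[1.3785]
First v>=0 after going negative at step 8, time=2.4000

Answer: 2.4000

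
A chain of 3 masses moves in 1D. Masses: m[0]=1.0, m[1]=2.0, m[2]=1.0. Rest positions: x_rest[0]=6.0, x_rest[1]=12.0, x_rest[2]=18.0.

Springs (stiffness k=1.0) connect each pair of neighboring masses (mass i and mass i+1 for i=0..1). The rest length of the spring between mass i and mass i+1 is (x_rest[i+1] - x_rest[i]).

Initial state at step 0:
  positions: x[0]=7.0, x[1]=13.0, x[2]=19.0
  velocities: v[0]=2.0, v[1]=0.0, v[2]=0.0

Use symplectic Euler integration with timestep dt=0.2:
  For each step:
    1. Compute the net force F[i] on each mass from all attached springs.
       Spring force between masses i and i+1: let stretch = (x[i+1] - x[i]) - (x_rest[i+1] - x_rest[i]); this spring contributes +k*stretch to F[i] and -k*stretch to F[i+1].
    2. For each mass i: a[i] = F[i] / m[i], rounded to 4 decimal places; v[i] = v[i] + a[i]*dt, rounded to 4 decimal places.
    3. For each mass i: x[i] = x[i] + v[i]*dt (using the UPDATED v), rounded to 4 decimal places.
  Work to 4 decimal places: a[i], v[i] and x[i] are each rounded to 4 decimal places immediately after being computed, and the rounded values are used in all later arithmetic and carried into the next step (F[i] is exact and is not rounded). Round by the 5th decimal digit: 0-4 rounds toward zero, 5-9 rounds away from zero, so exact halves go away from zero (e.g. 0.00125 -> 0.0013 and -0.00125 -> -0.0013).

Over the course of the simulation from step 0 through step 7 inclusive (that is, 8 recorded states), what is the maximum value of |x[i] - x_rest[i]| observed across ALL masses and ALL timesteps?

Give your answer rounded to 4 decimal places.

Step 0: x=[7.0000 13.0000 19.0000] v=[2.0000 0.0000 0.0000]
Step 1: x=[7.4000 13.0000 19.0000] v=[2.0000 0.0000 0.0000]
Step 2: x=[7.7840 13.0080 19.0000] v=[1.9200 0.0400 0.0000]
Step 3: x=[8.1370 13.0314 19.0003] v=[1.7648 0.1168 0.0016]
Step 4: x=[8.4457 13.0763 19.0019] v=[1.5437 0.2243 0.0078]
Step 5: x=[8.6997 13.1471 19.0064] v=[1.2698 0.3538 0.0227]
Step 6: x=[8.8916 13.2461 19.0166] v=[0.9593 0.4950 0.0508]
Step 7: x=[9.0176 13.3734 19.0359] v=[0.6302 0.6366 0.0967]
Max displacement = 3.0176

Answer: 3.0176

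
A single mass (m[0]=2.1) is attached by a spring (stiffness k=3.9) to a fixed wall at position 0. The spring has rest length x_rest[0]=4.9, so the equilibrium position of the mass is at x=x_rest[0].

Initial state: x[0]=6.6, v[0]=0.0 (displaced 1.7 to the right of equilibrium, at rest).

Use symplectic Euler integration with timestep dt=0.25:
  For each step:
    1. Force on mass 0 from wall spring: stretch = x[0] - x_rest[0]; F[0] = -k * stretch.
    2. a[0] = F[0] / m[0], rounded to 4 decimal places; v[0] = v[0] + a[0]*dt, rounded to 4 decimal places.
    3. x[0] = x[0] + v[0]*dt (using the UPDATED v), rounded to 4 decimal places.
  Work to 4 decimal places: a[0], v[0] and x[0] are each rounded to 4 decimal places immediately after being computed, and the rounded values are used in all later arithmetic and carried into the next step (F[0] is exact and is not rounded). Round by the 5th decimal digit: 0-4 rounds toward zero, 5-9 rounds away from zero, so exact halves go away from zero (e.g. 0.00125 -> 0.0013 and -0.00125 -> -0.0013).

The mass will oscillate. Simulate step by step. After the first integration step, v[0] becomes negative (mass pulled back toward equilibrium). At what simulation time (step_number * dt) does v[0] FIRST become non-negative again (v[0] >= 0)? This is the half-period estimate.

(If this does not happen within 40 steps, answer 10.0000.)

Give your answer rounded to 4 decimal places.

Step 0: x=[6.6000] v=[0.0000]
Step 1: x=[6.4027] v=[-0.7893]
Step 2: x=[6.0310] v=[-1.4870]
Step 3: x=[5.5280] v=[-2.0121]
Step 4: x=[4.9521] v=[-2.3037]
Step 5: x=[4.3701] v=[-2.3279]
Step 6: x=[3.8496] v=[-2.0819]
Step 7: x=[3.4511] v=[-1.5942]
Step 8: x=[3.2207] v=[-0.9215]
Step 9: x=[3.1853] v=[-0.1418]
Step 10: x=[3.3489] v=[0.6543]
First v>=0 after going negative at step 10, time=2.5000

Answer: 2.5000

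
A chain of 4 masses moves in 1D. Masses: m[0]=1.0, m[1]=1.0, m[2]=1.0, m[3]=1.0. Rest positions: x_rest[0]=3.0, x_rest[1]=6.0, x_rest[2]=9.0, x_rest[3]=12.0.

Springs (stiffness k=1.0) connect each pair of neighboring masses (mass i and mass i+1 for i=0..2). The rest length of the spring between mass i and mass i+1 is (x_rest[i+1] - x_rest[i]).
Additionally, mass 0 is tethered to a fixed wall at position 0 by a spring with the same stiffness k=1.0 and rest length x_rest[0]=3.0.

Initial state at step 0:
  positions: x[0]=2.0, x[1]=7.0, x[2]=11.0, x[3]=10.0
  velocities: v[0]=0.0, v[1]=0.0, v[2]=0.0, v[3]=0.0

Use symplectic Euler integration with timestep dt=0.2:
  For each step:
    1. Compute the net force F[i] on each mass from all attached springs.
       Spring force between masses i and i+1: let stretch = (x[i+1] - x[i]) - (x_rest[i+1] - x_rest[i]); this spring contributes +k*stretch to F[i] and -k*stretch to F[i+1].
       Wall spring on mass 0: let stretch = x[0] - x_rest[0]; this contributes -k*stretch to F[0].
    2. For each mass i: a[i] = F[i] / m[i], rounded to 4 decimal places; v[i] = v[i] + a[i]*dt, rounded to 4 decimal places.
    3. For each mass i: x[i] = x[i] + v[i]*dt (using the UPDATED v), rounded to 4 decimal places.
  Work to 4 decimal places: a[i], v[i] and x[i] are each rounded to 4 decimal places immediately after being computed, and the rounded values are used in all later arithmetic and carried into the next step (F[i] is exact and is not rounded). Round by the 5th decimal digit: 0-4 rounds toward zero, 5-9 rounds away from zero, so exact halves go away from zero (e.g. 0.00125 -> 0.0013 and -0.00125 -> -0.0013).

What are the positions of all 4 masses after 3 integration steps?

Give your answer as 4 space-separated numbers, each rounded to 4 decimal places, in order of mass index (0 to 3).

Answer: 2.6649 6.7604 9.9018 10.8894

Derivation:
Step 0: x=[2.0000 7.0000 11.0000 10.0000] v=[0.0000 0.0000 0.0000 0.0000]
Step 1: x=[2.1200 6.9600 10.8000 10.1600] v=[0.6000 -0.2000 -1.0000 0.8000]
Step 2: x=[2.3488 6.8800 10.4208 10.4656] v=[1.1440 -0.4000 -1.8960 1.5280]
Step 3: x=[2.6649 6.7604 9.9018 10.8894] v=[1.5805 -0.5981 -2.5952 2.1190]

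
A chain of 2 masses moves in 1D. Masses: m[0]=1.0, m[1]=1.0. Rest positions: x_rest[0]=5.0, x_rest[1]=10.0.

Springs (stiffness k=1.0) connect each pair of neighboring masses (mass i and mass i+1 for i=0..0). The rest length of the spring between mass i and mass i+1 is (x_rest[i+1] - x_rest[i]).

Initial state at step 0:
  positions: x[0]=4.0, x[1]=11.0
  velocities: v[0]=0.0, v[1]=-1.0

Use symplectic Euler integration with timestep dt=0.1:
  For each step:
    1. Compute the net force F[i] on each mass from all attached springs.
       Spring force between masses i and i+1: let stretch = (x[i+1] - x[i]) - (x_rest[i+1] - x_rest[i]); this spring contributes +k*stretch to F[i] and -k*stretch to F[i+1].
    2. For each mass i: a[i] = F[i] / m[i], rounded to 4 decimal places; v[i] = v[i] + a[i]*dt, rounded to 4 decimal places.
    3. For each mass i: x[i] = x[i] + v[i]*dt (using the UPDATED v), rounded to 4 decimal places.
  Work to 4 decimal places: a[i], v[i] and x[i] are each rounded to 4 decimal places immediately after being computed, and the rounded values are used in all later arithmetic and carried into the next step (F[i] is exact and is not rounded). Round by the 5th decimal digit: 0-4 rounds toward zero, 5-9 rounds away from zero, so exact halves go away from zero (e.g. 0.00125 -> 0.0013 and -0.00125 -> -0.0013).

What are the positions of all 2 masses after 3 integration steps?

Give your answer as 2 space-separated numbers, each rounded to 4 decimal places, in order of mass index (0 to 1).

Answer: 4.1140 10.5860

Derivation:
Step 0: x=[4.0000 11.0000] v=[0.0000 -1.0000]
Step 1: x=[4.0200 10.8800] v=[0.2000 -1.2000]
Step 2: x=[4.0586 10.7414] v=[0.3860 -1.3860]
Step 3: x=[4.1140 10.5860] v=[0.5543 -1.5543]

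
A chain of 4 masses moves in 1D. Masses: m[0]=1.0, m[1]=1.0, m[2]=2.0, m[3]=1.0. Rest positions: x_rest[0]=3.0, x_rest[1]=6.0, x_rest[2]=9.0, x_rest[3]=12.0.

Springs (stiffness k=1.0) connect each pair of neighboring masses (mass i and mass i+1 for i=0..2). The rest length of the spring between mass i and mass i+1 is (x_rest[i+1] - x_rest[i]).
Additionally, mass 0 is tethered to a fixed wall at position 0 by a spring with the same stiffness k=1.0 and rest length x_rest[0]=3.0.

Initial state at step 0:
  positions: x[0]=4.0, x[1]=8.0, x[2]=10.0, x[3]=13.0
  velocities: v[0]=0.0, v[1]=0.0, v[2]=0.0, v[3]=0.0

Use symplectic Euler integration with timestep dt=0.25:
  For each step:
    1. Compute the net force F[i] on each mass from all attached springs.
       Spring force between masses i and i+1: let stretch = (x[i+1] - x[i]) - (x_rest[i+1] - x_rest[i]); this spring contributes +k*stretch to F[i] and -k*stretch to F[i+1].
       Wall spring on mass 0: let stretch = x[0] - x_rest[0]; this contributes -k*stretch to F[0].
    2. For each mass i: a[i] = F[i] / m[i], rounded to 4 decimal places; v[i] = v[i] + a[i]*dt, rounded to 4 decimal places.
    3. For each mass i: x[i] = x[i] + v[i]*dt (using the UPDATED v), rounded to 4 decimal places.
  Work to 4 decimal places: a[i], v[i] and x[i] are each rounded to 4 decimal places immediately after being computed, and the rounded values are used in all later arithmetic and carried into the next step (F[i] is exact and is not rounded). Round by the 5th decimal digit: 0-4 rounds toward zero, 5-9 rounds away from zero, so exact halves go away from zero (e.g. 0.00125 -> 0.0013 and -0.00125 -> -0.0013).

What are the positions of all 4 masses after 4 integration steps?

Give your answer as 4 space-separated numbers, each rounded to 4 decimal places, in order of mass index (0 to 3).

Step 0: x=[4.0000 8.0000 10.0000 13.0000] v=[0.0000 0.0000 0.0000 0.0000]
Step 1: x=[4.0000 7.8750 10.0313 13.0000] v=[0.0000 -0.5000 0.1250 0.0000]
Step 2: x=[3.9922 7.6426 10.0880 13.0020] v=[-0.0313 -0.9297 0.2266 0.0078]
Step 3: x=[3.9630 7.3349 10.1593 13.0093] v=[-0.1168 -1.2310 0.2852 0.0293]
Step 4: x=[3.8969 6.9929 10.2314 13.0260] v=[-0.2646 -1.3679 0.2884 0.0668]

Answer: 3.8969 6.9929 10.2314 13.0260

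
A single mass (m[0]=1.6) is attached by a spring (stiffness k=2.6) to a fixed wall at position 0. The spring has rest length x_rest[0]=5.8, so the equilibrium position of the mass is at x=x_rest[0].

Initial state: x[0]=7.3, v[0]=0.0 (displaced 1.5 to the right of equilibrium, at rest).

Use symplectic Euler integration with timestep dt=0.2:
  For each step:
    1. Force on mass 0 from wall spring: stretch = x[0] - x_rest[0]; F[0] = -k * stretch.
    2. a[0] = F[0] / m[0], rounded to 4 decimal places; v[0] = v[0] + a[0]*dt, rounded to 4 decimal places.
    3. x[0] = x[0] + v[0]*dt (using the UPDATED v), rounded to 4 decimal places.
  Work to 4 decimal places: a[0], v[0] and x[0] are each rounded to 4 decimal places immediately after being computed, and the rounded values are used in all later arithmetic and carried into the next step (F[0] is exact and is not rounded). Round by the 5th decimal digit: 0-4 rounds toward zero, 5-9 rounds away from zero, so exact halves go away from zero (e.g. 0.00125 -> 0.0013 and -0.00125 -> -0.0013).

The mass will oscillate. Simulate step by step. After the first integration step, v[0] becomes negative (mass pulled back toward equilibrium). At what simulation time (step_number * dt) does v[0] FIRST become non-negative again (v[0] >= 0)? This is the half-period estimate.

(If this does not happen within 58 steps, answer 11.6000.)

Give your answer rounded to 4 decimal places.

Answer: 2.6000

Derivation:
Step 0: x=[7.3000] v=[0.0000]
Step 1: x=[7.2025] v=[-0.4875]
Step 2: x=[7.0138] v=[-0.9433]
Step 3: x=[6.7462] v=[-1.3378]
Step 4: x=[6.4171] v=[-1.6453]
Step 5: x=[6.0479] v=[-1.8459]
Step 6: x=[5.6626] v=[-1.9265]
Step 7: x=[5.2862] v=[-1.8818]
Step 8: x=[4.9432] v=[-1.7148]
Step 9: x=[4.6559] v=[-1.4363]
Step 10: x=[4.4430] v=[-1.0645]
Step 11: x=[4.3183] v=[-0.6235]
Step 12: x=[4.2899] v=[-0.1419]
Step 13: x=[4.3597] v=[0.3489]
First v>=0 after going negative at step 13, time=2.6000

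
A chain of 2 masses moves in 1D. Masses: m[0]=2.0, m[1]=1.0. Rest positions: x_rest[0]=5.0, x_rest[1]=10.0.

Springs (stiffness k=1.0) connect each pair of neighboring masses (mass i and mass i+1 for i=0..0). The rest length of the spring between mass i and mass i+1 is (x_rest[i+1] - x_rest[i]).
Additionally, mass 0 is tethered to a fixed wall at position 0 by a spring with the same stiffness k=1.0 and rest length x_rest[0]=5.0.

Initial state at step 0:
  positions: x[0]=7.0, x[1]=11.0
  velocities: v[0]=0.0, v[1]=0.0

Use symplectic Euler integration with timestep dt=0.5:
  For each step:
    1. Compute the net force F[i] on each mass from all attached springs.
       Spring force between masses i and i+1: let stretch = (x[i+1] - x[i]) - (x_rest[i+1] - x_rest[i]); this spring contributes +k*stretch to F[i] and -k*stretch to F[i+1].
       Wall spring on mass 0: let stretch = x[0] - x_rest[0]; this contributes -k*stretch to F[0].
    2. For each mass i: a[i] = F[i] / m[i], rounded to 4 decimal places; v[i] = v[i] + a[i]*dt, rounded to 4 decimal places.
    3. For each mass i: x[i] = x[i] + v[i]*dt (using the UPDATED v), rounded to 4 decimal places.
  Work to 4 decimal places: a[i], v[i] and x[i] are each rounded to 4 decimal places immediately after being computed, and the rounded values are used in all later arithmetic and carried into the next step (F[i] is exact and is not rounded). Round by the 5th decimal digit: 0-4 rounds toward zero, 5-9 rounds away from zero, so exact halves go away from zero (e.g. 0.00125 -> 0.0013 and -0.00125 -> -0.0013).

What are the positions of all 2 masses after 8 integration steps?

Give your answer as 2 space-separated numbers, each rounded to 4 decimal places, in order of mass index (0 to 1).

Step 0: x=[7.0000 11.0000] v=[0.0000 0.0000]
Step 1: x=[6.6250 11.2500] v=[-0.7500 0.5000]
Step 2: x=[6.0000 11.5938] v=[-1.2500 0.6875]
Step 3: x=[5.3242 11.7891] v=[-1.3516 0.3906]
Step 4: x=[4.7910 11.6182] v=[-1.0664 -0.3419]
Step 5: x=[4.5123 10.9905] v=[-0.5574 -1.2555]
Step 6: x=[4.4794 9.9932] v=[-0.0659 -1.9946]
Step 7: x=[4.5758 8.8675] v=[0.1927 -2.2515]
Step 8: x=[4.6367 7.9188] v=[0.1217 -1.8974]

Answer: 4.6367 7.9188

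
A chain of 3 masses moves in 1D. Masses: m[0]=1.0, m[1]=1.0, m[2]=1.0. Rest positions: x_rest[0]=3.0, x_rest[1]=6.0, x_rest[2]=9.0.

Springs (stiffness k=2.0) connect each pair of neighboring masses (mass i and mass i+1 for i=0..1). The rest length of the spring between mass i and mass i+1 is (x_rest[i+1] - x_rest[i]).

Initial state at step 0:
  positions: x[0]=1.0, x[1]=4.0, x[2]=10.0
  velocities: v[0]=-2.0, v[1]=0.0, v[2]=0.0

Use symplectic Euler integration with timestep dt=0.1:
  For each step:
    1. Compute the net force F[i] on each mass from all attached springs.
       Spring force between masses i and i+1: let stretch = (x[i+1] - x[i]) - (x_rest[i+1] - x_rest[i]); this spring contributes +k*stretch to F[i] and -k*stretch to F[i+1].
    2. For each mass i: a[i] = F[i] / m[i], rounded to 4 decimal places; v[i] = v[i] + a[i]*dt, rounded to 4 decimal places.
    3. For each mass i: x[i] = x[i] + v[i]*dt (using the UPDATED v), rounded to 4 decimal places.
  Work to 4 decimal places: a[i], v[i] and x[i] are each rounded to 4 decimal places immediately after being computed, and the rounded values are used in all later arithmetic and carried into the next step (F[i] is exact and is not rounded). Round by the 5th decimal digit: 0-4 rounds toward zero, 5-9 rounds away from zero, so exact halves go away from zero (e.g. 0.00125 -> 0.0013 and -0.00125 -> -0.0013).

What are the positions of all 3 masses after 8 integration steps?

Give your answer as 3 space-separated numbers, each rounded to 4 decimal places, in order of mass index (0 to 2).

Answer: -0.0912 5.2175 8.2737

Derivation:
Step 0: x=[1.0000 4.0000 10.0000] v=[-2.0000 0.0000 0.0000]
Step 1: x=[0.8000 4.0600 9.9400] v=[-2.0000 0.6000 -0.6000]
Step 2: x=[0.6052 4.1724 9.8224] v=[-1.9480 1.1240 -1.1760]
Step 3: x=[0.4217 4.3265 9.6518] v=[-1.8346 1.5406 -1.7060]
Step 4: x=[0.2563 4.5090 9.4347] v=[-1.6536 1.8247 -2.1711]
Step 5: x=[0.1160 4.7049 9.1791] v=[-1.4031 1.9593 -2.5562]
Step 6: x=[0.0075 4.8985 8.8940] v=[-1.0853 1.9364 -2.8510]
Step 7: x=[-0.0632 5.0742 8.5890] v=[-0.7071 1.7573 -3.0501]
Step 8: x=[-0.0912 5.2175 8.2737] v=[-0.2796 1.4328 -3.1531]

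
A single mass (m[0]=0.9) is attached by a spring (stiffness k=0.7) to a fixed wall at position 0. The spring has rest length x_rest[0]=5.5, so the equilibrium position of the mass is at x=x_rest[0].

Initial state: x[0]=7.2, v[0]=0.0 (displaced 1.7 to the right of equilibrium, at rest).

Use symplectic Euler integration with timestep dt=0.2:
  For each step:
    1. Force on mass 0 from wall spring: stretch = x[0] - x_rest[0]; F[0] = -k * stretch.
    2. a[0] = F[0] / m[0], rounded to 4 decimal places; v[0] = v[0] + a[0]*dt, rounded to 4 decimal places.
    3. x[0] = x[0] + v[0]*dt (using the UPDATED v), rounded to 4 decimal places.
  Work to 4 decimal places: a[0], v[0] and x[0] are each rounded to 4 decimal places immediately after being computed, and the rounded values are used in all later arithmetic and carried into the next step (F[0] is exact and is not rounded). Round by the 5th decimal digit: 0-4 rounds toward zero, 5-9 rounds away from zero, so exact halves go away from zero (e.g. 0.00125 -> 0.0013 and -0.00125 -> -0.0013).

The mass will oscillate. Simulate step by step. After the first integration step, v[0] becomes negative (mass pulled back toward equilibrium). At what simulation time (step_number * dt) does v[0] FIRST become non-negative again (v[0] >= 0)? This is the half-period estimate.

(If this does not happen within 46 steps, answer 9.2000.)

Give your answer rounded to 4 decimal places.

Answer: 3.6000

Derivation:
Step 0: x=[7.2000] v=[0.0000]
Step 1: x=[7.1471] v=[-0.2644]
Step 2: x=[7.0430] v=[-0.5206]
Step 3: x=[6.8909] v=[-0.7606]
Step 4: x=[6.6955] v=[-0.9770]
Step 5: x=[6.4629] v=[-1.1630]
Step 6: x=[6.2003] v=[-1.3128]
Step 7: x=[5.9160] v=[-1.4217]
Step 8: x=[5.6187] v=[-1.4864]
Step 9: x=[5.3177] v=[-1.5049]
Step 10: x=[5.0224] v=[-1.4765]
Step 11: x=[4.7420] v=[-1.4022]
Step 12: x=[4.4851] v=[-1.2843]
Step 13: x=[4.2598] v=[-1.1264]
Step 14: x=[4.0731] v=[-0.9335]
Step 15: x=[3.9308] v=[-0.7115]
Step 16: x=[3.8373] v=[-0.4674]
Step 17: x=[3.7955] v=[-0.2088]
Step 18: x=[3.8068] v=[0.0563]
First v>=0 after going negative at step 18, time=3.6000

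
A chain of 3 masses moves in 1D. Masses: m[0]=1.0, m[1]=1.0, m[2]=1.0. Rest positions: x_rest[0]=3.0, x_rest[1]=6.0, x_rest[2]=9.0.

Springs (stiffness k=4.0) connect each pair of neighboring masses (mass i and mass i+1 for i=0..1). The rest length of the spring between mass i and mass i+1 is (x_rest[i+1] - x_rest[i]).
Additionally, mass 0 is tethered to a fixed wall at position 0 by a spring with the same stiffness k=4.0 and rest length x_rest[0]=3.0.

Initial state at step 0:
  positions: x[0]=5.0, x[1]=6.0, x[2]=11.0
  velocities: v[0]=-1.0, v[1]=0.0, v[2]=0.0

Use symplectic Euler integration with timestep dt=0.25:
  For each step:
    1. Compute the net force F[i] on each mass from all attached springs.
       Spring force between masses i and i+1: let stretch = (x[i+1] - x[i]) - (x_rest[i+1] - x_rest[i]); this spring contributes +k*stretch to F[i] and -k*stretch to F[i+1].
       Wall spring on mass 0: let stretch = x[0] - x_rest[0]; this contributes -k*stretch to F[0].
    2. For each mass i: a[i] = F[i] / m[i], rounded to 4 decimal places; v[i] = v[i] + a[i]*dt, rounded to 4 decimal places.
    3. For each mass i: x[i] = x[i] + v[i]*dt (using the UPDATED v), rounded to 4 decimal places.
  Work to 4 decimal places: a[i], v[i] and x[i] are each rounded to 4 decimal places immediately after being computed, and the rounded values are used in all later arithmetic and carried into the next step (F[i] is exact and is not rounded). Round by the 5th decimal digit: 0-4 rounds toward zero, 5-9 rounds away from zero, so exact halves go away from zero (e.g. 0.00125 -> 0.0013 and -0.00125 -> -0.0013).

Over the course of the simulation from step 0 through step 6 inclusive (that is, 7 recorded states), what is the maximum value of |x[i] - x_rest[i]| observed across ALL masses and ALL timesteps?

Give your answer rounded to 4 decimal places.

Answer: 2.1563

Derivation:
Step 0: x=[5.0000 6.0000 11.0000] v=[-1.0000 0.0000 0.0000]
Step 1: x=[3.7500 7.0000 10.5000] v=[-5.0000 4.0000 -2.0000]
Step 2: x=[2.3750 8.0625 9.8750] v=[-5.5000 4.2500 -2.5000]
Step 3: x=[1.8281 8.1563 9.5469] v=[-2.1875 0.3750 -1.3125]
Step 4: x=[2.4063 7.0157 9.6211] v=[2.3126 -4.5626 0.2969]
Step 5: x=[3.5352 5.3741 9.7940] v=[4.5157 -6.5666 0.6915]
Step 6: x=[4.2401 4.3777 9.6119] v=[2.8194 -3.9856 -0.7284]
Max displacement = 2.1563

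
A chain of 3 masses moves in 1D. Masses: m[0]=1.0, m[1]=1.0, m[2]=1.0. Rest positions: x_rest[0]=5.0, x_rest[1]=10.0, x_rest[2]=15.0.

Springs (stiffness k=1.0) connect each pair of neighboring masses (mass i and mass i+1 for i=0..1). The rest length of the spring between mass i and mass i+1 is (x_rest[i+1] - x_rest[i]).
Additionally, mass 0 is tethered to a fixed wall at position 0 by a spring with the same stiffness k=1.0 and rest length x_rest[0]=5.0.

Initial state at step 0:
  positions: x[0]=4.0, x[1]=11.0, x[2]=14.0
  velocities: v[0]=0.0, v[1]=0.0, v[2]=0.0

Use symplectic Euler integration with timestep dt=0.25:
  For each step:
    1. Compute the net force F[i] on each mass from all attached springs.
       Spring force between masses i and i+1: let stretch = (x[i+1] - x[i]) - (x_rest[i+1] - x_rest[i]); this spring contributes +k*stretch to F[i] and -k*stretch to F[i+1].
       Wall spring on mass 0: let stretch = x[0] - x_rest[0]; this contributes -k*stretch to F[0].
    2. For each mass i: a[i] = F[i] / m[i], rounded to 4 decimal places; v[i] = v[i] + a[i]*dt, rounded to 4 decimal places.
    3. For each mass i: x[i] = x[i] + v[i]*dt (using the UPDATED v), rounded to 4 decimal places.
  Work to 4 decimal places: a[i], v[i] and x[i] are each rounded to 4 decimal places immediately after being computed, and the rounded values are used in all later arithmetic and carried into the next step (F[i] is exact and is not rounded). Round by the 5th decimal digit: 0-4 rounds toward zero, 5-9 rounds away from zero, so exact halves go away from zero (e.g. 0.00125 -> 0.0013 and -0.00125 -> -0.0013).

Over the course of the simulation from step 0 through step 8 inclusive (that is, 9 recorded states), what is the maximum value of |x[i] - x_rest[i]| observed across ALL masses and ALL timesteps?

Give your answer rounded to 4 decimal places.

Answer: 1.4677

Derivation:
Step 0: x=[4.0000 11.0000 14.0000] v=[0.0000 0.0000 0.0000]
Step 1: x=[4.1875 10.7500 14.1250] v=[0.7500 -1.0000 0.5000]
Step 2: x=[4.5235 10.3008 14.3516] v=[1.3438 -1.7969 0.9063]
Step 3: x=[4.9378 9.7437 14.6375] v=[1.6573 -2.2285 1.1436]
Step 4: x=[5.3439 9.1921 14.9301] v=[1.6243 -2.2065 1.1702]
Step 5: x=[5.6565 8.7586 15.1765] v=[1.2504 -1.7341 0.9857]
Step 6: x=[5.8095 8.5323 15.3343] v=[0.6118 -0.9052 0.6312]
Step 7: x=[5.7695 8.5610 15.3795] v=[-0.1599 0.1146 0.1807]
Step 8: x=[5.5434 8.8414 15.3110] v=[-0.9044 1.1214 -0.2739]
Max displacement = 1.4677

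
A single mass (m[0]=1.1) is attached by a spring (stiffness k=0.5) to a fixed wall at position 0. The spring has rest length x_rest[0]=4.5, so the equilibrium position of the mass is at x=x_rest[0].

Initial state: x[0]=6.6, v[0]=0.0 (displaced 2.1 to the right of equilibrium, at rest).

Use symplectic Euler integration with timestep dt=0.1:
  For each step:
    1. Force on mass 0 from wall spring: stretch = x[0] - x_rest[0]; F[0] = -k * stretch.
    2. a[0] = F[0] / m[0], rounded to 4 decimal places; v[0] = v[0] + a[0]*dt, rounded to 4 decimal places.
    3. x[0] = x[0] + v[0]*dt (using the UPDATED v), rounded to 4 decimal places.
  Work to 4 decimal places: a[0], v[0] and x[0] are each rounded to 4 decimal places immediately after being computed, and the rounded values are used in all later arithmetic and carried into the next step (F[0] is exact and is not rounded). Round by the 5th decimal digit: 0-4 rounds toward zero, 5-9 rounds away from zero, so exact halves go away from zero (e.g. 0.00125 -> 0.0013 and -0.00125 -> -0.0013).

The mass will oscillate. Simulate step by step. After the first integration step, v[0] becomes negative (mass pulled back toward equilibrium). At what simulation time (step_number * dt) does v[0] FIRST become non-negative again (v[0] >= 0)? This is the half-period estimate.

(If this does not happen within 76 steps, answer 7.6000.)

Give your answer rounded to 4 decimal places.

Answer: 4.7000

Derivation:
Step 0: x=[6.6000] v=[0.0000]
Step 1: x=[6.5905] v=[-0.0955]
Step 2: x=[6.5715] v=[-0.1905]
Step 3: x=[6.5430] v=[-0.2847]
Step 4: x=[6.5052] v=[-0.3776]
Step 5: x=[6.4583] v=[-0.4688]
Step 6: x=[6.4025] v=[-0.5578]
Step 7: x=[6.3381] v=[-0.6443]
Step 8: x=[6.2653] v=[-0.7279]
Step 9: x=[6.1845] v=[-0.8081]
Step 10: x=[6.0960] v=[-0.8847]
Step 11: x=[6.0003] v=[-0.9573]
Step 12: x=[5.8978] v=[-1.0255]
Step 13: x=[5.7889] v=[-1.0890]
Step 14: x=[5.6741] v=[-1.1476]
Step 15: x=[5.5540] v=[-1.2010]
Step 16: x=[5.4291] v=[-1.2489]
Step 17: x=[5.3000] v=[-1.2911]
Step 18: x=[5.1673] v=[-1.3275]
Step 19: x=[5.0315] v=[-1.3578]
Step 20: x=[4.8933] v=[-1.3820]
Step 21: x=[4.7533] v=[-1.3999]
Step 22: x=[4.6122] v=[-1.4114]
Step 23: x=[4.4706] v=[-1.4165]
Step 24: x=[4.3291] v=[-1.4152]
Step 25: x=[4.1884] v=[-1.4074]
Step 26: x=[4.0491] v=[-1.3932]
Step 27: x=[3.9118] v=[-1.3727]
Step 28: x=[3.7772] v=[-1.3460]
Step 29: x=[3.6459] v=[-1.3132]
Step 30: x=[3.5185] v=[-1.2744]
Step 31: x=[3.3955] v=[-1.2298]
Step 32: x=[3.2775] v=[-1.1796]
Step 33: x=[3.1651] v=[-1.1240]
Step 34: x=[3.0588] v=[-1.0633]
Step 35: x=[2.9590] v=[-0.9978]
Step 36: x=[2.8662] v=[-0.9278]
Step 37: x=[2.7809] v=[-0.8535]
Step 38: x=[2.7034] v=[-0.7754]
Step 39: x=[2.6340] v=[-0.6937]
Step 40: x=[2.5731] v=[-0.6089]
Step 41: x=[2.5210] v=[-0.5213]
Step 42: x=[2.4779] v=[-0.4314]
Step 43: x=[2.4440] v=[-0.3395]
Step 44: x=[2.4194] v=[-0.2461]
Step 45: x=[2.4043] v=[-0.1515]
Step 46: x=[2.3987] v=[-0.0562]
Step 47: x=[2.4026] v=[0.0393]
First v>=0 after going negative at step 47, time=4.7000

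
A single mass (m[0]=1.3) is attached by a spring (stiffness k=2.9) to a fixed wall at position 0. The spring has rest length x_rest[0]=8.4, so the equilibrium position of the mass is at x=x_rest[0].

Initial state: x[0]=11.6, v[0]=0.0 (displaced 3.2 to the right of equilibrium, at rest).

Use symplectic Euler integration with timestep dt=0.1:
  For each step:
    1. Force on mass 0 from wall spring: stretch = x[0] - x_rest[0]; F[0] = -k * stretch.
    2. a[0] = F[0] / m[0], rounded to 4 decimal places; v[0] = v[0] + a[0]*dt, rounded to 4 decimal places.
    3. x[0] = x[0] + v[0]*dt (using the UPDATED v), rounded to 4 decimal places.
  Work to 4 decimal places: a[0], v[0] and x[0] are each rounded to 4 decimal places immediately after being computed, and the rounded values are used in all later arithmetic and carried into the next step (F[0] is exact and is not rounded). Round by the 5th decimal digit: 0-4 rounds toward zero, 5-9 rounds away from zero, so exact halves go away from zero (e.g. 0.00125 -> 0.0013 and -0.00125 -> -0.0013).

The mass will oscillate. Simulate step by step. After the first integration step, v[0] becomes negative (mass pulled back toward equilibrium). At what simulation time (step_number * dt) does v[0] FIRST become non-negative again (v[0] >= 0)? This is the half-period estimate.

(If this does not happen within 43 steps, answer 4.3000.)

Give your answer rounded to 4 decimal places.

Answer: 2.2000

Derivation:
Step 0: x=[11.6000] v=[0.0000]
Step 1: x=[11.5286] v=[-0.7139]
Step 2: x=[11.3874] v=[-1.4118]
Step 3: x=[11.1796] v=[-2.0782]
Step 4: x=[10.9098] v=[-2.6983]
Step 5: x=[10.5840] v=[-3.2582]
Step 6: x=[10.2095] v=[-3.7454]
Step 7: x=[9.7946] v=[-4.1491]
Step 8: x=[9.3486] v=[-4.4602]
Step 9: x=[8.8814] v=[-4.6718]
Step 10: x=[8.4035] v=[-4.7792]
Step 11: x=[7.9255] v=[-4.7800]
Step 12: x=[7.4581] v=[-4.6742]
Step 13: x=[7.0117] v=[-4.4641]
Step 14: x=[6.5963] v=[-4.1544]
Step 15: x=[6.2211] v=[-3.7520]
Step 16: x=[5.8945] v=[-3.2659]
Step 17: x=[5.6238] v=[-2.7070]
Step 18: x=[5.4150] v=[-2.0877]
Step 19: x=[5.2728] v=[-1.4218]
Step 20: x=[5.2004] v=[-0.7242]
Step 21: x=[5.1994] v=[-0.0104]
Step 22: x=[5.2698] v=[0.7036]
First v>=0 after going negative at step 22, time=2.2000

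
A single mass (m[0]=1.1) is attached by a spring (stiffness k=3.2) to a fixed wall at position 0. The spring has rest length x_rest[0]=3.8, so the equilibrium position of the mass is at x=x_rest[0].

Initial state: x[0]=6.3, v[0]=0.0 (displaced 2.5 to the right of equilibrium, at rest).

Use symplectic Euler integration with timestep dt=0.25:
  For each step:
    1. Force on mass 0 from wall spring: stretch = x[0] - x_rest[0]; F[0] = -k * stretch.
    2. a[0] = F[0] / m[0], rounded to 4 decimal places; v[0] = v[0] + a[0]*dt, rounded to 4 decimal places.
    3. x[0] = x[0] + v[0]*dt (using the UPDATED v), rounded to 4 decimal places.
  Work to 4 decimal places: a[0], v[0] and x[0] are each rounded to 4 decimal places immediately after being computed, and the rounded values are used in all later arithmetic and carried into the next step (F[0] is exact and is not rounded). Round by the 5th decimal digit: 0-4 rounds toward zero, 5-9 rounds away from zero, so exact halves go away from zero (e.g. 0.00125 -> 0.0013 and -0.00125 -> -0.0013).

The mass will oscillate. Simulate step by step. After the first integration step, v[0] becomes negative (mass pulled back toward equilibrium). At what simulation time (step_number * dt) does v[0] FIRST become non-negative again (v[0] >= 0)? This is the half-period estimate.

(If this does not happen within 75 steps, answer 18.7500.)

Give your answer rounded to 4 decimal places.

Step 0: x=[6.3000] v=[0.0000]
Step 1: x=[5.8455] v=[-1.8182]
Step 2: x=[5.0191] v=[-3.3058]
Step 3: x=[3.9710] v=[-4.1924]
Step 4: x=[2.8918] v=[-4.3168]
Step 5: x=[1.9777] v=[-3.6563]
Step 6: x=[1.3950] v=[-2.3310]
Step 7: x=[1.2495] v=[-0.5819]
Step 8: x=[1.5678] v=[1.2730]
First v>=0 after going negative at step 8, time=2.0000

Answer: 2.0000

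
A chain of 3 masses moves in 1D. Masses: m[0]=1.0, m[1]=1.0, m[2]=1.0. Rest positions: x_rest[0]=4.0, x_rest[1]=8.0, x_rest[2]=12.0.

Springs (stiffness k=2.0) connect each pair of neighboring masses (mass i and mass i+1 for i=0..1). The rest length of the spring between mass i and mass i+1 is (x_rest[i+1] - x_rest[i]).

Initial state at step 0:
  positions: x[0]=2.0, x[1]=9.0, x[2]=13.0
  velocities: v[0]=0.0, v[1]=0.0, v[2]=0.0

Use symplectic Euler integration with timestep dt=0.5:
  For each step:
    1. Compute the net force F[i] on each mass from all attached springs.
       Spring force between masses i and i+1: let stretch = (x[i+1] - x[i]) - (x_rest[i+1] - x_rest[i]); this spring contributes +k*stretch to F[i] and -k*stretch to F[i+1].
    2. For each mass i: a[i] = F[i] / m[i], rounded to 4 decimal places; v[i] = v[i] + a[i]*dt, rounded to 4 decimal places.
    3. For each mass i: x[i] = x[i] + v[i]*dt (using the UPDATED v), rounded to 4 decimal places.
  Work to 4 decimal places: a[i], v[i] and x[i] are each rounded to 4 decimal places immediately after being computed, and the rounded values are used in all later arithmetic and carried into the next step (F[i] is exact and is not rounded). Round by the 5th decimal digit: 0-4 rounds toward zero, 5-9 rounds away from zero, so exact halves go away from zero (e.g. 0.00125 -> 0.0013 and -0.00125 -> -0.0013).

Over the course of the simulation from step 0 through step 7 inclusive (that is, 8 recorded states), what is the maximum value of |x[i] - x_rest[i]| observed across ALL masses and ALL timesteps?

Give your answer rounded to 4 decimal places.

Step 0: x=[2.0000 9.0000 13.0000] v=[0.0000 0.0000 0.0000]
Step 1: x=[3.5000 7.5000 13.0000] v=[3.0000 -3.0000 0.0000]
Step 2: x=[5.0000 6.7500 12.2500] v=[3.0000 -1.5000 -1.5000]
Step 3: x=[5.3750 7.8750 10.7500] v=[0.7500 2.2500 -3.0000]
Step 4: x=[5.0000 9.1875 9.8125] v=[-0.7500 2.6250 -1.8750]
Step 5: x=[4.7188 8.7188 10.5625] v=[-0.5625 -0.9375 1.5000]
Step 6: x=[4.4376 7.1719 12.3907] v=[-0.5625 -3.0938 3.6563]
Step 7: x=[3.5235 6.8673 13.6095] v=[-1.8282 -0.6093 2.4375]
Max displacement = 2.1875

Answer: 2.1875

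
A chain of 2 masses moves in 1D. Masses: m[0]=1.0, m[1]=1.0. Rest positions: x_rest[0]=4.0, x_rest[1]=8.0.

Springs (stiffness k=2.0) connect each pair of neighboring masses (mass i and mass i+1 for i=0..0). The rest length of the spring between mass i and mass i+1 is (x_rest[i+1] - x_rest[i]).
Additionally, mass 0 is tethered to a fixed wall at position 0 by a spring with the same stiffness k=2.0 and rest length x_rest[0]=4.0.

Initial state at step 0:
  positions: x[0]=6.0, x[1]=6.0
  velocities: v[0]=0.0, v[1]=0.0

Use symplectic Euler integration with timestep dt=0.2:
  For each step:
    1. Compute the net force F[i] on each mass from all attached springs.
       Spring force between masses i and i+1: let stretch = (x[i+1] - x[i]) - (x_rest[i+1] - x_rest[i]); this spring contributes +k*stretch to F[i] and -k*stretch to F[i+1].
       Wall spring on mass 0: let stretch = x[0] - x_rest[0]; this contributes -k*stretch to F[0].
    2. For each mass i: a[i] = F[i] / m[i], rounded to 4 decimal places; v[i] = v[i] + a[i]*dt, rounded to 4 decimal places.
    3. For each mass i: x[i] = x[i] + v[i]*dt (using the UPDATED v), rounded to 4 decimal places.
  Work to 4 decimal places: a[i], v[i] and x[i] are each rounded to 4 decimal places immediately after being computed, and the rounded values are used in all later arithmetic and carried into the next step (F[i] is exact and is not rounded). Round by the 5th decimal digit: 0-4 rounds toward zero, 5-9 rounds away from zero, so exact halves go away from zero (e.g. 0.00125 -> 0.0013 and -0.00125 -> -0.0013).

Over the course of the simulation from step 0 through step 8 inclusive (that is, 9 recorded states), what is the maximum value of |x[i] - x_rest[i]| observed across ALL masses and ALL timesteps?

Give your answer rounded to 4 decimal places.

Answer: 2.5258

Derivation:
Step 0: x=[6.0000 6.0000] v=[0.0000 0.0000]
Step 1: x=[5.5200 6.3200] v=[-2.4000 1.6000]
Step 2: x=[4.6624 6.8960] v=[-4.2880 2.8800]
Step 3: x=[3.6105 7.6133] v=[-5.2595 3.5866]
Step 4: x=[2.5900 8.3304] v=[-5.1026 3.5855]
Step 5: x=[1.8215 8.9083] v=[-3.8424 2.8893]
Step 6: x=[1.4742 9.2392] v=[-1.7363 1.6546]
Step 7: x=[1.6302 9.2689] v=[0.7800 0.1486]
Step 8: x=[2.2669 9.0075] v=[3.1834 -1.3069]
Max displacement = 2.5258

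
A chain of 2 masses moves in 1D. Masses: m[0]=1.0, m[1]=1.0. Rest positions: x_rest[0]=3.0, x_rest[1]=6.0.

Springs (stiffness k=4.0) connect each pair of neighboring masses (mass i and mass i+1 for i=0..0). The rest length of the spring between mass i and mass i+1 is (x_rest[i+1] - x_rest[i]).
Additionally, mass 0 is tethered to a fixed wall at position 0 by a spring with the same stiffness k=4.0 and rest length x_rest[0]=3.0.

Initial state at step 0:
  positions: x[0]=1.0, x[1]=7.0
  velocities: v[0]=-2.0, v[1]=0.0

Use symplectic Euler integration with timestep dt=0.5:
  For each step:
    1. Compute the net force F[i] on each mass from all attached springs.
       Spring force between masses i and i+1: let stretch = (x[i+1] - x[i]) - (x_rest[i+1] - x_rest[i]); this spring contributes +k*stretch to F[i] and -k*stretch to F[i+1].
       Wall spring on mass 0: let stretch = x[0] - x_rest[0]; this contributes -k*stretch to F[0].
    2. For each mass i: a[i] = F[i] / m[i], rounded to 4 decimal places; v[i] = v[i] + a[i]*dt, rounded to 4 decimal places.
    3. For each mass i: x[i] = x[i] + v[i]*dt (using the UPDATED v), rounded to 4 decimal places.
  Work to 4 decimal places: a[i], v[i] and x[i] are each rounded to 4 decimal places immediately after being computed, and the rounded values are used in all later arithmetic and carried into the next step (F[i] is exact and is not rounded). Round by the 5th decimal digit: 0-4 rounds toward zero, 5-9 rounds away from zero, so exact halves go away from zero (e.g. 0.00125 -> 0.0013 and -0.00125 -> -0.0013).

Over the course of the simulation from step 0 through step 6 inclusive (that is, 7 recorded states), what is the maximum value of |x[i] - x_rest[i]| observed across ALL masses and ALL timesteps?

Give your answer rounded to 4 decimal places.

Answer: 3.0000

Derivation:
Step 0: x=[1.0000 7.0000] v=[-2.0000 0.0000]
Step 1: x=[5.0000 4.0000] v=[8.0000 -6.0000]
Step 2: x=[3.0000 5.0000] v=[-4.0000 2.0000]
Step 3: x=[0.0000 7.0000] v=[-6.0000 4.0000]
Step 4: x=[4.0000 5.0000] v=[8.0000 -4.0000]
Step 5: x=[5.0000 5.0000] v=[2.0000 0.0000]
Step 6: x=[1.0000 8.0000] v=[-8.0000 6.0000]
Max displacement = 3.0000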